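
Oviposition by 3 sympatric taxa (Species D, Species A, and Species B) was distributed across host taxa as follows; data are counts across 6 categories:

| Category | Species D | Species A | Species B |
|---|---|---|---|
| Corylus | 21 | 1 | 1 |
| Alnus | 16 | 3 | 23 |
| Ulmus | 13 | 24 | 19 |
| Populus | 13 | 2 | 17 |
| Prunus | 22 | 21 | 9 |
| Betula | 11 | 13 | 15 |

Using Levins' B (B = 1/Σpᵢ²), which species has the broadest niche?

Proportions for Species D (n=96): 21/96=0.2188, 16/96=0.1667, 13/96=0.1354, 13/96=0.1354, 22/96=0.2292, 11/96=0.1146
Proportions for Species A (n=64): 1/64=0.0156, 3/64=0.0469, 24/64=0.3750, 2/64=0.0313, 21/64=0.3281, 13/64=0.2031
Proportions for Species B (n=84): 1/84=0.0119, 23/84=0.2738, 19/84=0.2262, 17/84=0.2024, 9/84=0.1071, 15/84=0.1786
Σp_Dᵢ² = 0.2188² + 0.1667² + 0.1354² + 0.1354² + 0.2292² + 0.1146² = 0.047873 + 0.027789 + 0.018333 + 0.018333 + 0.052533 + 0.013133 = 0.177994
B_D = 1 / 0.177994 = 5.6182
Σp_Aᵢ² = 0.0156² + 0.0469² + 0.3750² + 0.0313² + 0.3281² + 0.2031² = 0.000243 + 0.002200 + 0.140625 + 0.000980 + 0.107650 + 0.041250 = 0.292948
B_A = 1 / 0.292948 = 3.4136
Σp_Bᵢ² = 0.0119² + 0.2738² + 0.2262² + 0.2024² + 0.1071² + 0.1786² = 0.000142 + 0.074966 + 0.051166 + 0.040966 + 0.011470 + 0.031898 = 0.210608
B_B = 1 / 0.210608 = 4.7482
Highest B → broadest niche (most generalist): Species D (B = 5.62).

Species D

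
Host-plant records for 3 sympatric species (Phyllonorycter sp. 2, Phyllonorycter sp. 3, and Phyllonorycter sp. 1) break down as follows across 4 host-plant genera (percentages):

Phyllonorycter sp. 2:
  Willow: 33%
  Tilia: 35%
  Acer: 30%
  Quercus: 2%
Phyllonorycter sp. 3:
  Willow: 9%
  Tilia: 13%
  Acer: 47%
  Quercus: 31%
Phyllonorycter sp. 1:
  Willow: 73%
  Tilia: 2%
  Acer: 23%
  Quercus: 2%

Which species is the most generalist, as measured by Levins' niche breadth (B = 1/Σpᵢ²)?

Phyllonorycter sp. 2

Convert percentages to proportions (divide by 100).
Σp_2ᵢ² = 0.33² + 0.35² + 0.30² + 0.02² = 0.1089 + 0.1225 + 0.0900 + 0.0004 = 0.3218
B_2 = 1 / 0.3218 = 3.1075
Σp_3ᵢ² = 0.09² + 0.13² + 0.47² + 0.31² = 0.0081 + 0.0169 + 0.2209 + 0.0961 = 0.3420
B_3 = 1 / 0.3420 = 2.9240
Σp_1ᵢ² = 0.73² + 0.02² + 0.23² + 0.02² = 0.5329 + 0.0004 + 0.0529 + 0.0004 = 0.5866
B_1 = 1 / 0.5866 = 1.7047
Highest B → broadest niche (most generalist): Phyllonorycter sp. 2 (B = 3.11).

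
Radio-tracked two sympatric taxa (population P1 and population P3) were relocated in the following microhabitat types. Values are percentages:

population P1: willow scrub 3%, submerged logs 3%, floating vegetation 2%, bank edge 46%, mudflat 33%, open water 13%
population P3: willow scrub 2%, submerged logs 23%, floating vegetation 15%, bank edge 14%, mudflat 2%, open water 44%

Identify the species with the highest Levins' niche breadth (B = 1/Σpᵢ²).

Convert percentages to proportions (divide by 100).
Σp_P1ᵢ² = 0.03² + 0.03² + 0.02² + 0.46² + 0.33² + 0.13² = 0.0009 + 0.0009 + 0.0004 + 0.2116 + 0.1089 + 0.0169 = 0.3396
B_P1 = 1 / 0.3396 = 2.9446
Σp_P3ᵢ² = 0.02² + 0.23² + 0.15² + 0.14² + 0.02² + 0.44² = 0.0004 + 0.0529 + 0.0225 + 0.0196 + 0.0004 + 0.1936 = 0.2894
B_P3 = 1 / 0.2894 = 3.4554
Highest B → broadest niche (most generalist): population P3 (B = 3.46).

population P3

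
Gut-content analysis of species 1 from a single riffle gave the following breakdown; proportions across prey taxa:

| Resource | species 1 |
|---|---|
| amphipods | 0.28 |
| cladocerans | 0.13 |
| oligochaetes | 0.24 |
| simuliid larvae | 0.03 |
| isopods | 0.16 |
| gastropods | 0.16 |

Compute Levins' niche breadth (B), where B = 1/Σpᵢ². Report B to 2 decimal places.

4.88

Σpᵢ² = 0.28² + 0.13² + 0.24² + 0.03² + 0.16² + 0.16² = 0.0784 + 0.0169 + 0.0576 + 0.0009 + 0.0256 + 0.0256 = 0.2050
B = 1 / 0.2050 = 4.8780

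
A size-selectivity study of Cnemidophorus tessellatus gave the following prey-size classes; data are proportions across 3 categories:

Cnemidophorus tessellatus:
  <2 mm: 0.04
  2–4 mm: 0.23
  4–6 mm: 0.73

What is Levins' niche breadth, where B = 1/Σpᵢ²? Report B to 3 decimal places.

1.702

Σpᵢ² = 0.04² + 0.23² + 0.73² = 0.0016 + 0.0529 + 0.5329 = 0.5874
B = 1 / 0.5874 = 1.70242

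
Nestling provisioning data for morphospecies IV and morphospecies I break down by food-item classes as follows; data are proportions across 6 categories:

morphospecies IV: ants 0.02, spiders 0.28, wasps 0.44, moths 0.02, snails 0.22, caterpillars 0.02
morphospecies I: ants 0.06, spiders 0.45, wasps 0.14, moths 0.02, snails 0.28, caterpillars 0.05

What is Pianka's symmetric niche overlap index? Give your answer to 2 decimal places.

0.80

Σ p₁ᵢp₂ᵢ = 0.0012 + 0.1260 + 0.0616 + 0.0004 + 0.0616 + 0.0010 = 0.2518
Σp_1ᵢ² = 0.02² + 0.28² + 0.44² + 0.02² + 0.22² + 0.02² = 0.0004 + 0.0784 + 0.1936 + 0.0004 + 0.0484 + 0.0004 = 0.3216
Σp_2ᵢ² = 0.06² + 0.45² + 0.14² + 0.02² + 0.28² + 0.05² = 0.0036 + 0.2025 + 0.0196 + 0.0004 + 0.0784 + 0.0025 = 0.3070
O = 0.2518 / √(0.3216 × 0.3070) = 0.2518 / 0.31422 = 0.8013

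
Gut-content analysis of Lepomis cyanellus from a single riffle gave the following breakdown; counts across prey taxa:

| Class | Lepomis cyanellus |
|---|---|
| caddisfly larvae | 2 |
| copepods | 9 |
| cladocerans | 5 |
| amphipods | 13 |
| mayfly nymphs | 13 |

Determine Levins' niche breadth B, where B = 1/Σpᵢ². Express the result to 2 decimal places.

Proportions for Lepomis cyanellus (n=42): 2/42=0.0476, 9/42=0.2143, 5/42=0.1190, 13/42=0.3095, 13/42=0.3095
Σpᵢ² = 0.0476² + 0.2143² + 0.1190² + 0.3095² + 0.3095² = 0.002266 + 0.045924 + 0.014161 + 0.095790 + 0.095790 = 0.253931
B = 1 / 0.253931 = 3.9381

3.94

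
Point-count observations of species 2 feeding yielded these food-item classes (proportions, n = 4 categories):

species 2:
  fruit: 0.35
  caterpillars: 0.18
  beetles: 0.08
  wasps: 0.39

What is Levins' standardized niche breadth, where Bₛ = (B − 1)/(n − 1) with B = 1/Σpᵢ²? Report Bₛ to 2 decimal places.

0.73

Σpᵢ² = 0.35² + 0.18² + 0.08² + 0.39² = 0.1225 + 0.0324 + 0.0064 + 0.1521 = 0.3134
B = 1 / 0.3134 = 3.1908
Bₛ = (B − 1)/(n − 1) = (3.1908 − 1)/(4 − 1) = 2.1908/3 = 0.7303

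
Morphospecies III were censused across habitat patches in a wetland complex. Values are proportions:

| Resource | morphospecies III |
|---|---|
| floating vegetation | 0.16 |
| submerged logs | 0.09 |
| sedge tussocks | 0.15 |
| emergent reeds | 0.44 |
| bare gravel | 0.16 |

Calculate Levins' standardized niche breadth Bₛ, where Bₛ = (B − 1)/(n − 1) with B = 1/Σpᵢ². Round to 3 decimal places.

Σpᵢ² = 0.16² + 0.09² + 0.15² + 0.44² + 0.16² = 0.0256 + 0.0081 + 0.0225 + 0.1936 + 0.0256 = 0.2754
B = 1 / 0.2754 = 3.63108
Bₛ = (B − 1)/(n − 1) = (3.63108 − 1)/(5 − 1) = 2.63108/4 = 0.65777

0.658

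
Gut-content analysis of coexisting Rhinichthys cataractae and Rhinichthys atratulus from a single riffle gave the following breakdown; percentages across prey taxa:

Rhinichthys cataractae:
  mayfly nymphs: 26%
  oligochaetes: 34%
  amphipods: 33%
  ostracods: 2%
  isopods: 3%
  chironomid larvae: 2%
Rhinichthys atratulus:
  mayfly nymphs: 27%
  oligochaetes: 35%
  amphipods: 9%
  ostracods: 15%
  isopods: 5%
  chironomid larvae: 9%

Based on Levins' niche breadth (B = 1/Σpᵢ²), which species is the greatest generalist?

Convert percentages to proportions (divide by 100).
Σp_cataᵢ² = 0.26² + 0.34² + 0.33² + 0.02² + 0.03² + 0.02² = 0.0676 + 0.1156 + 0.1089 + 0.0004 + 0.0009 + 0.0004 = 0.2938
B_cata = 1 / 0.2938 = 3.4037
Σp_atraᵢ² = 0.27² + 0.35² + 0.09² + 0.15² + 0.05² + 0.09² = 0.0729 + 0.1225 + 0.0081 + 0.0225 + 0.0025 + 0.0081 = 0.2366
B_atra = 1 / 0.2366 = 4.2265
Highest B → broadest niche (most generalist): Rhinichthys atratulus (B = 4.23).

Rhinichthys atratulus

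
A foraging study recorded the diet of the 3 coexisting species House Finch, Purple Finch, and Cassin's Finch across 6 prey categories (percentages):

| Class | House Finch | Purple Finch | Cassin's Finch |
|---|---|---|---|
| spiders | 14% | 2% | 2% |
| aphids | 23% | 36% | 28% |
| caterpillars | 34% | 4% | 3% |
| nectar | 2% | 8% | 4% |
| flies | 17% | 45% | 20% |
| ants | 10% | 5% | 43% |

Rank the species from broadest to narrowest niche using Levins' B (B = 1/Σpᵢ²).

Convert percentages to proportions (divide by 100).
Σp_Housᵢ² = 0.14² + 0.23² + 0.34² + 0.02² + 0.17² + 0.10² = 0.0196 + 0.0529 + 0.1156 + 0.0004 + 0.0289 + 0.0100 = 0.2274
B_Hous = 1 / 0.2274 = 4.3975
Σp_Purpᵢ² = 0.02² + 0.36² + 0.04² + 0.08² + 0.45² + 0.05² = 0.0004 + 0.1296 + 0.0016 + 0.0064 + 0.2025 + 0.0025 = 0.3430
B_Purp = 1 / 0.3430 = 2.9155
Σp_Cassᵢ² = 0.02² + 0.28² + 0.03² + 0.04² + 0.20² + 0.43² = 0.0004 + 0.0784 + 0.0009 + 0.0016 + 0.0400 + 0.1849 = 0.3062
B_Cass = 1 / 0.3062 = 3.2658
Ranking by B (broadest → narrowest): House Finch (4.40) > Cassin's Finch (3.27) > Purple Finch (2.92)

House Finch > Cassin's Finch > Purple Finch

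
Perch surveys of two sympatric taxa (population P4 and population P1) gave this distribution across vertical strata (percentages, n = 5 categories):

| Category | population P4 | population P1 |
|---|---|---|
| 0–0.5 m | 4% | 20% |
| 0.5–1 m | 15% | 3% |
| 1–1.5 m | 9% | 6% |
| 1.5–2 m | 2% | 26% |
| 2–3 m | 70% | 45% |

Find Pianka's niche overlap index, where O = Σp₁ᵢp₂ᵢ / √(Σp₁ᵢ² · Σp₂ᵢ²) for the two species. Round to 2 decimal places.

0.83

Convert percentages to proportions (divide by 100).
Σ p₁ᵢp₂ᵢ = 0.0080 + 0.0045 + 0.0054 + 0.0052 + 0.3150 = 0.3381
Σp_1ᵢ² = 0.04² + 0.15² + 0.09² + 0.02² + 0.70² = 0.0016 + 0.0225 + 0.0081 + 0.0004 + 0.4900 = 0.5226
Σp_2ᵢ² = 0.20² + 0.03² + 0.06² + 0.26² + 0.45² = 0.0400 + 0.0009 + 0.0036 + 0.0676 + 0.2025 = 0.3146
O = 0.3381 / √(0.5226 × 0.3146) = 0.3381 / 0.40547 = 0.8338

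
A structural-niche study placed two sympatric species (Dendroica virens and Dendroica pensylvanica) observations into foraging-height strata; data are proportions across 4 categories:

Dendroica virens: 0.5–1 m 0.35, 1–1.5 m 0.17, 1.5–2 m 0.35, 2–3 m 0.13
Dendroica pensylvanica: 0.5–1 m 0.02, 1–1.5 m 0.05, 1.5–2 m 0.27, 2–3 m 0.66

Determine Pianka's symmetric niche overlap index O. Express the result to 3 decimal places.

0.508

Σ p₁ᵢp₂ᵢ = 0.0070 + 0.0085 + 0.0945 + 0.0858 = 0.1958
Σp_1ᵢ² = 0.35² + 0.17² + 0.35² + 0.13² = 0.1225 + 0.0289 + 0.1225 + 0.0169 = 0.2908
Σp_2ᵢ² = 0.02² + 0.05² + 0.27² + 0.66² = 0.0004 + 0.0025 + 0.0729 + 0.4356 = 0.5114
O = 0.1958 / √(0.2908 × 0.5114) = 0.1958 / 0.385636 = 0.50773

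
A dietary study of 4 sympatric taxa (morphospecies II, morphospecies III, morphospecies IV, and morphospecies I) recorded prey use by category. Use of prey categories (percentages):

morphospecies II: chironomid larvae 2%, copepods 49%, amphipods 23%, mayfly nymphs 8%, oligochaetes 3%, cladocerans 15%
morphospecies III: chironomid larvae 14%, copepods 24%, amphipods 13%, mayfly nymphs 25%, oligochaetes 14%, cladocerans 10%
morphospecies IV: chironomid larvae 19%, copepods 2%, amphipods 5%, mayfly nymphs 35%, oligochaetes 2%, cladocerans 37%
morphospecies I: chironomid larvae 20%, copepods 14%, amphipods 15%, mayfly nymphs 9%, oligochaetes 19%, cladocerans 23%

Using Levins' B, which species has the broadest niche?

Convert percentages to proportions (divide by 100).
Σp_IIᵢ² = 0.02² + 0.49² + 0.23² + 0.08² + 0.03² + 0.15² = 0.0004 + 0.2401 + 0.0529 + 0.0064 + 0.0009 + 0.0225 = 0.3232
B_II = 1 / 0.3232 = 3.0941
Σp_IIIᵢ² = 0.14² + 0.24² + 0.13² + 0.25² + 0.14² + 0.10² = 0.0196 + 0.0576 + 0.0169 + 0.0625 + 0.0196 + 0.0100 = 0.1862
B_III = 1 / 0.1862 = 5.3706
Σp_IVᵢ² = 0.19² + 0.02² + 0.05² + 0.35² + 0.02² + 0.37² = 0.0361 + 0.0004 + 0.0025 + 0.1225 + 0.0004 + 0.1369 = 0.2988
B_IV = 1 / 0.2988 = 3.3467
Σp_Iᵢ² = 0.20² + 0.14² + 0.15² + 0.09² + 0.19² + 0.23² = 0.0400 + 0.0196 + 0.0225 + 0.0081 + 0.0361 + 0.0529 = 0.1792
B_I = 1 / 0.1792 = 5.5804
Highest B → broadest niche (most generalist): morphospecies I (B = 5.58).

morphospecies I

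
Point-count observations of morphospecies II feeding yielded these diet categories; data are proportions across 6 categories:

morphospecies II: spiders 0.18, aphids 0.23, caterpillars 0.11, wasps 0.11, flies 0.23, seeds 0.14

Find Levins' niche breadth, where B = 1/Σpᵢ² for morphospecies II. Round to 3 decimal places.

Σpᵢ² = 0.18² + 0.23² + 0.11² + 0.11² + 0.23² + 0.14² = 0.0324 + 0.0529 + 0.0121 + 0.0121 + 0.0529 + 0.0196 = 0.1820
B = 1 / 0.1820 = 5.49451

5.495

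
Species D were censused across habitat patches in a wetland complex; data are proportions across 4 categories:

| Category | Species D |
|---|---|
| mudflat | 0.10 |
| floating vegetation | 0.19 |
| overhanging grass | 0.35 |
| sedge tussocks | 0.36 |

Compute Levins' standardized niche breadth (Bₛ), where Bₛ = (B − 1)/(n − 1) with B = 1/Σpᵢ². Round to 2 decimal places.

Σpᵢ² = 0.10² + 0.19² + 0.35² + 0.36² = 0.0100 + 0.0361 + 0.1225 + 0.1296 = 0.2982
B = 1 / 0.2982 = 3.3535
Bₛ = (B − 1)/(n − 1) = (3.3535 − 1)/(4 − 1) = 2.3535/3 = 0.7845

0.78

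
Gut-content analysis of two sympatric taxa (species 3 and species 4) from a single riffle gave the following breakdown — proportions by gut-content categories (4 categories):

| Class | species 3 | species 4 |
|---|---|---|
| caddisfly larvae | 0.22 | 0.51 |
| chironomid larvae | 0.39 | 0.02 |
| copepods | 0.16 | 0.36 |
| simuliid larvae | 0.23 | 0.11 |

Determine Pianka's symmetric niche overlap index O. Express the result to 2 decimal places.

Σ p₁ᵢp₂ᵢ = 0.1122 + 0.0078 + 0.0576 + 0.0253 = 0.2029
Σp_1ᵢ² = 0.22² + 0.39² + 0.16² + 0.23² = 0.0484 + 0.1521 + 0.0256 + 0.0529 = 0.2790
Σp_2ᵢ² = 0.51² + 0.02² + 0.36² + 0.11² = 0.2601 + 0.0004 + 0.1296 + 0.0121 = 0.4022
O = 0.2029 / √(0.2790 × 0.4022) = 0.2029 / 0.33498 = 0.6057

0.61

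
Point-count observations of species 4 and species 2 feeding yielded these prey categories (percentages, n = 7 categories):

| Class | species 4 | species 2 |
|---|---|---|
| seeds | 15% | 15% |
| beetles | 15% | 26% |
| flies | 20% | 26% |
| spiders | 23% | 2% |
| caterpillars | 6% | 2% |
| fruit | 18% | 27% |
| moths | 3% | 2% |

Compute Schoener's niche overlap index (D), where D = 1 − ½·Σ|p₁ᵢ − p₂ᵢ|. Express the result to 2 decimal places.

Convert percentages to proportions (divide by 100).
Σ|p₁ᵢ − p₂ᵢ| = 0.00 + 0.11 + 0.06 + 0.21 + 0.04 + 0.09 + 0.01 = 0.52
D = 1 − ½ × 0.52 = 1 − 0.260 = 0.7400

0.74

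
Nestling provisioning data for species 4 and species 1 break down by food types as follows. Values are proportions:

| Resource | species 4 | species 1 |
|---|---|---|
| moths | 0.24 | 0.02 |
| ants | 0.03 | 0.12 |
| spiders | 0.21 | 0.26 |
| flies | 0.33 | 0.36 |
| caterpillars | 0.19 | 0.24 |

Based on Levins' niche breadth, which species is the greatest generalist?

species 4

Σp_4ᵢ² = 0.24² + 0.03² + 0.21² + 0.33² + 0.19² = 0.0576 + 0.0009 + 0.0441 + 0.1089 + 0.0361 = 0.2476
B_4 = 1 / 0.2476 = 4.0388
Σp_1ᵢ² = 0.02² + 0.12² + 0.26² + 0.36² + 0.24² = 0.0004 + 0.0144 + 0.0676 + 0.1296 + 0.0576 = 0.2696
B_1 = 1 / 0.2696 = 3.7092
Highest B → broadest niche (most generalist): species 4 (B = 4.04).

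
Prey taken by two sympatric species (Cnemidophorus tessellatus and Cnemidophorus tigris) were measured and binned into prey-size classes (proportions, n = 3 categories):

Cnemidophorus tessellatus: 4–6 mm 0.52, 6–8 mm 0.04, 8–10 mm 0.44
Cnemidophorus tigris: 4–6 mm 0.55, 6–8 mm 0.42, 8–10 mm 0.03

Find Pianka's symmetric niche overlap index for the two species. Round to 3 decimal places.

0.669

Σ p₁ᵢp₂ᵢ = 0.2860 + 0.0168 + 0.0132 = 0.3160
Σp_1ᵢ² = 0.52² + 0.04² + 0.44² = 0.2704 + 0.0016 + 0.1936 = 0.4656
Σp_2ᵢ² = 0.55² + 0.42² + 0.03² = 0.3025 + 0.1764 + 0.0009 = 0.4798
O = 0.3160 / √(0.4656 × 0.4798) = 0.3160 / 0.472647 = 0.66858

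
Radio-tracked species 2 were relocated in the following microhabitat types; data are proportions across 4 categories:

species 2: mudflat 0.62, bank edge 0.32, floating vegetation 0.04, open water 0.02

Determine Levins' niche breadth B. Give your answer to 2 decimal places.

2.05

Σpᵢ² = 0.62² + 0.32² + 0.04² + 0.02² = 0.3844 + 0.1024 + 0.0016 + 0.0004 = 0.4888
B = 1 / 0.4888 = 2.0458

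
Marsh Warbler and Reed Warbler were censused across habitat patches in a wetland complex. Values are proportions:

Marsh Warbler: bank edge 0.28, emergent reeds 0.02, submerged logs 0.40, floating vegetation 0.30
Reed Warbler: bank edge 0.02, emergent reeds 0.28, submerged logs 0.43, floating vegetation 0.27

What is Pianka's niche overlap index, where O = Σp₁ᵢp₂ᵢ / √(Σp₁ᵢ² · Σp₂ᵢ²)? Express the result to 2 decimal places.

0.79

Σ p₁ᵢp₂ᵢ = 0.0056 + 0.0056 + 0.1720 + 0.0810 = 0.2642
Σp_1ᵢ² = 0.28² + 0.02² + 0.40² + 0.30² = 0.0784 + 0.0004 + 0.1600 + 0.0900 = 0.3288
Σp_2ᵢ² = 0.02² + 0.28² + 0.43² + 0.27² = 0.0004 + 0.0784 + 0.1849 + 0.0729 = 0.3366
O = 0.2642 / √(0.3288 × 0.3366) = 0.2642 / 0.33268 = 0.7942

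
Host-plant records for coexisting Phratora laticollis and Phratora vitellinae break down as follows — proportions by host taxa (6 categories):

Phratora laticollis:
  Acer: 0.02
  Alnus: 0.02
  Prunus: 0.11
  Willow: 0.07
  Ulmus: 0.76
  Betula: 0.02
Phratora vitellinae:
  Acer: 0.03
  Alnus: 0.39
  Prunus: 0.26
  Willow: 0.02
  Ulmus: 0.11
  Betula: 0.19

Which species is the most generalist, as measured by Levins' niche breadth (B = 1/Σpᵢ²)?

Phratora vitellinae

Σp_latiᵢ² = 0.02² + 0.02² + 0.11² + 0.07² + 0.76² + 0.02² = 0.0004 + 0.0004 + 0.0121 + 0.0049 + 0.5776 + 0.0004 = 0.5958
B_lati = 1 / 0.5958 = 1.6784
Σp_viteᵢ² = 0.03² + 0.39² + 0.26² + 0.02² + 0.11² + 0.19² = 0.0009 + 0.1521 + 0.0676 + 0.0004 + 0.0121 + 0.0361 = 0.2692
B_vite = 1 / 0.2692 = 3.7147
Highest B → broadest niche (most generalist): Phratora vitellinae (B = 3.71).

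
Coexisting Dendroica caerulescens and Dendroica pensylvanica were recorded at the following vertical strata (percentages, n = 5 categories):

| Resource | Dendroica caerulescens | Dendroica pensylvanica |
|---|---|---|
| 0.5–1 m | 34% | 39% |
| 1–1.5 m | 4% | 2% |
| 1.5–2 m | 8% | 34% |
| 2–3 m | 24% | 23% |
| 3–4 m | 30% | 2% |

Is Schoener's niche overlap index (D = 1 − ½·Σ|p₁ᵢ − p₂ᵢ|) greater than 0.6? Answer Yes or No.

Yes

Convert percentages to proportions (divide by 100).
Σ|p₁ᵢ − p₂ᵢ| = 0.05 + 0.02 + 0.26 + 0.01 + 0.28 = 0.62
D = 1 − ½ × 0.62 = 1 − 0.310 = 0.6900
D = 0.6900 > 0.6 → Yes.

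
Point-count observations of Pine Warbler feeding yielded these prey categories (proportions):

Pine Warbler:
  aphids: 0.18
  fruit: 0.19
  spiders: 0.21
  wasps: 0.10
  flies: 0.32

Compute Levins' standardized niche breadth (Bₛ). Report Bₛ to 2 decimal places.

Σpᵢ² = 0.18² + 0.19² + 0.21² + 0.10² + 0.32² = 0.0324 + 0.0361 + 0.0441 + 0.0100 + 0.1024 = 0.2250
B = 1 / 0.2250 = 4.4444
Bₛ = (B − 1)/(n − 1) = (4.4444 − 1)/(5 − 1) = 3.4444/4 = 0.8611

0.86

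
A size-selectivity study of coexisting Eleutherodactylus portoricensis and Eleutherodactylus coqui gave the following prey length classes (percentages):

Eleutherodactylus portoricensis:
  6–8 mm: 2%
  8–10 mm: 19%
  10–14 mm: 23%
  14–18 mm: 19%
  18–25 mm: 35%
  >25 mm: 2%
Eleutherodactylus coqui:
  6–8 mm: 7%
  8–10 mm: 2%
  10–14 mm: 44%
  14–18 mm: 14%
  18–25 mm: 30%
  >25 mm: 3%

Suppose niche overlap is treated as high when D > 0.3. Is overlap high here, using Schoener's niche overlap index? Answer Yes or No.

Convert percentages to proportions (divide by 100).
Σ|p₁ᵢ − p₂ᵢ| = 0.05 + 0.17 + 0.21 + 0.05 + 0.05 + 0.01 = 0.54
D = 1 − ½ × 0.54 = 1 − 0.270 = 0.7300
D = 0.7300 > 0.3 → Yes.

Yes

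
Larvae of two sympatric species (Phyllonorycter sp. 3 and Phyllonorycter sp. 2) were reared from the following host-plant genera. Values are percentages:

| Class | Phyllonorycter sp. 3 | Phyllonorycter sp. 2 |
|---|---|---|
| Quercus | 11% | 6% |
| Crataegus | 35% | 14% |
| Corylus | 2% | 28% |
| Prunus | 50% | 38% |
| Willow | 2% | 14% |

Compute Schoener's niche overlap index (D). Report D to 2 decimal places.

0.62

Convert percentages to proportions (divide by 100).
Σ|p₁ᵢ − p₂ᵢ| = 0.05 + 0.21 + 0.26 + 0.12 + 0.12 = 0.76
D = 1 − ½ × 0.76 = 1 − 0.380 = 0.6200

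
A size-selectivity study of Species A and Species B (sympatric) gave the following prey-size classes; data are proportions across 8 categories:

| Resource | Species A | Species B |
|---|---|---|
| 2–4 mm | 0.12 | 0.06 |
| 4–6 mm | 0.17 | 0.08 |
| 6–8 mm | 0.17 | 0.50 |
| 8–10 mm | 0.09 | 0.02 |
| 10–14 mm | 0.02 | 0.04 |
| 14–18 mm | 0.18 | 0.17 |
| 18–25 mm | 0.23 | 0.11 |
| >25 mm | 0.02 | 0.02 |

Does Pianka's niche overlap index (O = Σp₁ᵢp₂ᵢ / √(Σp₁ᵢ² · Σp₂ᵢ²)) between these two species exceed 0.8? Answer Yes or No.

Σ p₁ᵢp₂ᵢ = 0.0072 + 0.0136 + 0.0850 + 0.0018 + 0.0008 + 0.0306 + 0.0253 + 0.0004 = 0.1647
Σp_1ᵢ² = 0.12² + 0.17² + 0.17² + 0.09² + 0.02² + 0.18² + 0.23² + 0.02² = 0.0144 + 0.0289 + 0.0289 + 0.0081 + 0.0004 + 0.0324 + 0.0529 + 0.0004 = 0.1664
Σp_2ᵢ² = 0.06² + 0.08² + 0.50² + 0.02² + 0.04² + 0.17² + 0.11² + 0.02² = 0.0036 + 0.0064 + 0.2500 + 0.0004 + 0.0016 + 0.0289 + 0.0121 + 0.0004 = 0.3034
O = 0.1647 / √(0.1664 × 0.3034) = 0.1647 / 0.22469 = 0.7330
O = 0.7330 < 0.8 → No.

No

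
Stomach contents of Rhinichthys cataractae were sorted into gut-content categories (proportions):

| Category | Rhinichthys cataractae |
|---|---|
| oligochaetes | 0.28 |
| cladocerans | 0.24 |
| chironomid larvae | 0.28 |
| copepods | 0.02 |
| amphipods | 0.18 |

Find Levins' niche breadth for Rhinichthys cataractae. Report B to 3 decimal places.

Σpᵢ² = 0.28² + 0.24² + 0.28² + 0.02² + 0.18² = 0.0784 + 0.0576 + 0.0784 + 0.0004 + 0.0324 = 0.2472
B = 1 / 0.2472 = 4.04531

4.045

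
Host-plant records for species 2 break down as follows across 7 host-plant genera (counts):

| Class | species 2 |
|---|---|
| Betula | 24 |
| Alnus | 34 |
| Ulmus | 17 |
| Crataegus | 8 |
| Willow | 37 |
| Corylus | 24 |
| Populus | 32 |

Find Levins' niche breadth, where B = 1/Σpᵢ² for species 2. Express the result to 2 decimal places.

6.13

Proportions for species 2 (n=176): 24/176=0.1364, 34/176=0.1932, 17/176=0.0966, 8/176=0.0455, 37/176=0.2102, 24/176=0.1364, 32/176=0.1818
Σpᵢ² = 0.1364² + 0.1932² + 0.0966² + 0.0455² + 0.2102² + 0.1364² + 0.1818² = 0.018605 + 0.037326 + 0.009332 + 0.002070 + 0.044184 + 0.018605 + 0.033051 = 0.163173
B = 1 / 0.163173 = 6.1285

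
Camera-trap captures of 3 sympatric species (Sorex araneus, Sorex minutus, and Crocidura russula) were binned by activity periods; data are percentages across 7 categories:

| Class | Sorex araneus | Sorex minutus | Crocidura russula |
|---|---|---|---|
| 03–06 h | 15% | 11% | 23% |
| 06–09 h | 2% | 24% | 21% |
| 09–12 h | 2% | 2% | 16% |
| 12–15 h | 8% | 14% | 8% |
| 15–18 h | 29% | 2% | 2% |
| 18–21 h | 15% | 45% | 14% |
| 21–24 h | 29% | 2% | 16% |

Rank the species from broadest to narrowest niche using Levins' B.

Convert percentages to proportions (divide by 100).
Σp_aranᵢ² = 0.15² + 0.02² + 0.02² + 0.08² + 0.29² + 0.15² + 0.29² = 0.0225 + 0.0004 + 0.0004 + 0.0064 + 0.0841 + 0.0225 + 0.0841 = 0.2204
B_aran = 1 / 0.2204 = 4.5372
Σp_minuᵢ² = 0.11² + 0.24² + 0.02² + 0.14² + 0.02² + 0.45² + 0.02² = 0.0121 + 0.0576 + 0.0004 + 0.0196 + 0.0004 + 0.2025 + 0.0004 = 0.2930
B_minu = 1 / 0.2930 = 3.4130
Σp_russᵢ² = 0.23² + 0.21² + 0.16² + 0.08² + 0.02² + 0.14² + 0.16² = 0.0529 + 0.0441 + 0.0256 + 0.0064 + 0.0004 + 0.0196 + 0.0256 = 0.1746
B_russ = 1 / 0.1746 = 5.7274
Ranking by B (broadest → narrowest): Crocidura russula (5.73) > Sorex araneus (4.54) > Sorex minutus (3.41)

Crocidura russula > Sorex araneus > Sorex minutus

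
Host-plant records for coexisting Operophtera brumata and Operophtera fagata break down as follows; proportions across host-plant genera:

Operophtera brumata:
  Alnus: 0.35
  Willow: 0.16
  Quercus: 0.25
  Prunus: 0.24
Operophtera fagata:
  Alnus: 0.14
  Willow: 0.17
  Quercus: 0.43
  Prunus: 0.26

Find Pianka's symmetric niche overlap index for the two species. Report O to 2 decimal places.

Σ p₁ᵢp₂ᵢ = 0.0490 + 0.0272 + 0.1075 + 0.0624 = 0.2461
Σp_1ᵢ² = 0.35² + 0.16² + 0.25² + 0.24² = 0.1225 + 0.0256 + 0.0625 + 0.0576 = 0.2682
Σp_2ᵢ² = 0.14² + 0.17² + 0.43² + 0.26² = 0.0196 + 0.0289 + 0.1849 + 0.0676 = 0.3010
O = 0.2461 / √(0.2682 × 0.3010) = 0.2461 / 0.28413 = 0.8662

0.87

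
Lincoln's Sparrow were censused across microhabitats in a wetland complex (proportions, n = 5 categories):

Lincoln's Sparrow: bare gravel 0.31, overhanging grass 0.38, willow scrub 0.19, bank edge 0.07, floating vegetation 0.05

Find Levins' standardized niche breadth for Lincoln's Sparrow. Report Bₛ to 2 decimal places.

Σpᵢ² = 0.31² + 0.38² + 0.19² + 0.07² + 0.05² = 0.0961 + 0.1444 + 0.0361 + 0.0049 + 0.0025 = 0.2840
B = 1 / 0.2840 = 3.5211
Bₛ = (B − 1)/(n − 1) = (3.5211 − 1)/(5 − 1) = 2.5211/4 = 0.6303

0.63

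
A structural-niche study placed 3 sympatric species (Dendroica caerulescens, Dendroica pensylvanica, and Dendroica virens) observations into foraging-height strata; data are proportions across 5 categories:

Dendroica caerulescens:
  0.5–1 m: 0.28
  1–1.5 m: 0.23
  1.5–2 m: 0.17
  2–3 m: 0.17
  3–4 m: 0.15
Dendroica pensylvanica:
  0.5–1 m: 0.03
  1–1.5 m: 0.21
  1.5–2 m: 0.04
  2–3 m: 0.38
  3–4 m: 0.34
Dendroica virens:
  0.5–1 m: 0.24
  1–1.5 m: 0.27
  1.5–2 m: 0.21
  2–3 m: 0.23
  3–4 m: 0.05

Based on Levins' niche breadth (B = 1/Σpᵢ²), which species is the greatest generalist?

Dendroica caerulescens

Σp_caerᵢ² = 0.28² + 0.23² + 0.17² + 0.17² + 0.15² = 0.0784 + 0.0529 + 0.0289 + 0.0289 + 0.0225 = 0.2116
B_caer = 1 / 0.2116 = 4.7259
Σp_pensᵢ² = 0.03² + 0.21² + 0.04² + 0.38² + 0.34² = 0.0009 + 0.0441 + 0.0016 + 0.1444 + 0.1156 = 0.3066
B_pens = 1 / 0.3066 = 3.2616
Σp_vireᵢ² = 0.24² + 0.27² + 0.21² + 0.23² + 0.05² = 0.0576 + 0.0729 + 0.0441 + 0.0529 + 0.0025 = 0.2300
B_vire = 1 / 0.2300 = 4.3478
Highest B → broadest niche (most generalist): Dendroica caerulescens (B = 4.73).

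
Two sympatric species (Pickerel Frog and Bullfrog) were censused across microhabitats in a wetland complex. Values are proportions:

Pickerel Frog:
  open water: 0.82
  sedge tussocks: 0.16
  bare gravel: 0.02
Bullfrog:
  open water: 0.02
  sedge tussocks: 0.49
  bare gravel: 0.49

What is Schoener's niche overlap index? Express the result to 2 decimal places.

Σ|p₁ᵢ − p₂ᵢ| = 0.80 + 0.33 + 0.47 = 1.60
D = 1 − ½ × 1.60 = 1 − 0.800 = 0.2000

0.20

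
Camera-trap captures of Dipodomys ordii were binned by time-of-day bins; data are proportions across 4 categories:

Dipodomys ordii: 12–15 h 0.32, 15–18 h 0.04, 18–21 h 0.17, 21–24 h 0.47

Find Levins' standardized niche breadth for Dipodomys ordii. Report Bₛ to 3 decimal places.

0.609

Σpᵢ² = 0.32² + 0.04² + 0.17² + 0.47² = 0.1024 + 0.0016 + 0.0289 + 0.2209 = 0.3538
B = 1 / 0.3538 = 2.82646
Bₛ = (B − 1)/(n − 1) = (2.82646 − 1)/(4 − 1) = 1.82646/3 = 0.60882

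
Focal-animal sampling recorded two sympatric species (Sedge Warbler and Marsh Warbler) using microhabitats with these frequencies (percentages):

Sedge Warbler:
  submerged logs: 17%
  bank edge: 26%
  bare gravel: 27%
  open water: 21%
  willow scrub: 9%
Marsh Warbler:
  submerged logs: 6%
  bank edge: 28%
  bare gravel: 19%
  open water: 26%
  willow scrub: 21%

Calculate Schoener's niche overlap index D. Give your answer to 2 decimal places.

0.81

Convert percentages to proportions (divide by 100).
Σ|p₁ᵢ − p₂ᵢ| = 0.11 + 0.02 + 0.08 + 0.05 + 0.12 = 0.38
D = 1 − ½ × 0.38 = 1 − 0.190 = 0.8100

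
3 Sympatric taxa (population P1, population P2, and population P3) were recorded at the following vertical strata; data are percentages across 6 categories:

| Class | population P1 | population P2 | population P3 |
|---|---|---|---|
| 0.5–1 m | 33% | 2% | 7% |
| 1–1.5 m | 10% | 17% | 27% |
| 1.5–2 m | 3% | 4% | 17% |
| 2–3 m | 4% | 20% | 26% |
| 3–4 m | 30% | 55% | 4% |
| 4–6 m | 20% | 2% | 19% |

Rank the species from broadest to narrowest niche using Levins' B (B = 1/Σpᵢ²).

Convert percentages to proportions (divide by 100).
Σp_P1ᵢ² = 0.33² + 0.10² + 0.03² + 0.04² + 0.30² + 0.20² = 0.1089 + 0.0100 + 0.0009 + 0.0016 + 0.0900 + 0.0400 = 0.2514
B_P1 = 1 / 0.2514 = 3.9777
Σp_P2ᵢ² = 0.02² + 0.17² + 0.04² + 0.20² + 0.55² + 0.02² = 0.0004 + 0.0289 + 0.0016 + 0.0400 + 0.3025 + 0.0004 = 0.3738
B_P2 = 1 / 0.3738 = 2.6752
Σp_P3ᵢ² = 0.07² + 0.27² + 0.17² + 0.26² + 0.04² + 0.19² = 0.0049 + 0.0729 + 0.0289 + 0.0676 + 0.0016 + 0.0361 = 0.2120
B_P3 = 1 / 0.2120 = 4.7170
Ranking by B (broadest → narrowest): population P3 (4.72) > population P1 (3.98) > population P2 (2.68)

population P3 > population P1 > population P2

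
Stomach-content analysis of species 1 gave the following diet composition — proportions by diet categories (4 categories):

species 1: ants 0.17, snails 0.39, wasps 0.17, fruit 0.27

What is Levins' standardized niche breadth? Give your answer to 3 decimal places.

Σpᵢ² = 0.17² + 0.39² + 0.17² + 0.27² = 0.0289 + 0.1521 + 0.0289 + 0.0729 = 0.2828
B = 1 / 0.2828 = 3.53607
Bₛ = (B − 1)/(n − 1) = (3.53607 − 1)/(4 − 1) = 2.53607/3 = 0.84536

0.845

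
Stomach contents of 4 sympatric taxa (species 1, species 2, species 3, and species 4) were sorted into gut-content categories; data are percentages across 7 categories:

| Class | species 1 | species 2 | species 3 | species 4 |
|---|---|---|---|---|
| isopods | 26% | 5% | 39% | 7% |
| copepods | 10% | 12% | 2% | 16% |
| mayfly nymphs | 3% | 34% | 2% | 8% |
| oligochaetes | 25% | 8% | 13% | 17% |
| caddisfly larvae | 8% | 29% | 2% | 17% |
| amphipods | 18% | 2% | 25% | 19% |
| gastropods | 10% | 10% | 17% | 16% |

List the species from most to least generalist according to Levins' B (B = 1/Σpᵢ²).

Convert percentages to proportions (divide by 100).
Σp_1ᵢ² = 0.26² + 0.10² + 0.03² + 0.25² + 0.08² + 0.18² + 0.10² = 0.0676 + 0.0100 + 0.0009 + 0.0625 + 0.0064 + 0.0324 + 0.0100 = 0.1898
B_1 = 1 / 0.1898 = 5.2687
Σp_2ᵢ² = 0.05² + 0.12² + 0.34² + 0.08² + 0.29² + 0.02² + 0.10² = 0.0025 + 0.0144 + 0.1156 + 0.0064 + 0.0841 + 0.0004 + 0.0100 = 0.2334
B_2 = 1 / 0.2334 = 4.2845
Σp_3ᵢ² = 0.39² + 0.02² + 0.02² + 0.13² + 0.02² + 0.25² + 0.17² = 0.1521 + 0.0004 + 0.0004 + 0.0169 + 0.0004 + 0.0625 + 0.0289 = 0.2616
B_3 = 1 / 0.2616 = 3.8226
Σp_4ᵢ² = 0.07² + 0.16² + 0.08² + 0.17² + 0.17² + 0.19² + 0.16² = 0.0049 + 0.0256 + 0.0064 + 0.0289 + 0.0289 + 0.0361 + 0.0256 = 0.1564
B_4 = 1 / 0.1564 = 6.3939
Ranking by B (broadest → narrowest): species 4 (6.39) > species 1 (5.27) > species 2 (4.28) > species 3 (3.82)

species 4 > species 1 > species 2 > species 3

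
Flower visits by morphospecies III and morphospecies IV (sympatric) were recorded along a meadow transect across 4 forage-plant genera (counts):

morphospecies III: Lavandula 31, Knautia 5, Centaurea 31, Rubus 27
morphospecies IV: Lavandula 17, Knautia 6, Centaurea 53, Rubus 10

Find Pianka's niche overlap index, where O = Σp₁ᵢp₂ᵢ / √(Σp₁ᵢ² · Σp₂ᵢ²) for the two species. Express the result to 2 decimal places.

Proportions for morphospecies III (n=94): 31/94=0.3298, 5/94=0.0532, 31/94=0.3298, 27/94=0.2872
Proportions for morphospecies IV (n=86): 17/86=0.1977, 6/86=0.0698, 53/86=0.6163, 10/86=0.1163
Σ p₁ᵢp₂ᵢ = 0.065201 + 0.003713 + 0.203256 + 0.033401 = 0.305571
Σp_1ᵢ² = 0.3298² + 0.0532² + 0.3298² + 0.2872² = 0.108768 + 0.002830 + 0.108768 + 0.082484 = 0.302850
Σp_2ᵢ² = 0.1977² + 0.0698² + 0.6163² + 0.1163² = 0.039085 + 0.004872 + 0.379826 + 0.013526 = 0.437309
O = 0.305571 / √(0.302850 × 0.437309) = 0.305571 / 0.3639217 = 0.8397

0.84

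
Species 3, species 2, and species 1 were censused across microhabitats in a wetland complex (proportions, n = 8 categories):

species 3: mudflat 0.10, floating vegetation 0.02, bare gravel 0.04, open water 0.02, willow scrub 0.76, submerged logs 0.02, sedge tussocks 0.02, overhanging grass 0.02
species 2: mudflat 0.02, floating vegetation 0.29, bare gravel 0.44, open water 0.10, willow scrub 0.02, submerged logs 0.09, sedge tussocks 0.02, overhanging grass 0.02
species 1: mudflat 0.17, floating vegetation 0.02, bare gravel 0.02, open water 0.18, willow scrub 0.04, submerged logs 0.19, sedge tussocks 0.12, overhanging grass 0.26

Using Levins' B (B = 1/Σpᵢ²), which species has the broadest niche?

species 1

Σp_3ᵢ² = 0.10² + 0.02² + 0.04² + 0.02² + 0.76² + 0.02² + 0.02² + 0.02² = 0.0100 + 0.0004 + 0.0016 + 0.0004 + 0.5776 + 0.0004 + 0.0004 + 0.0004 = 0.5912
B_3 = 1 / 0.5912 = 1.6915
Σp_2ᵢ² = 0.02² + 0.29² + 0.44² + 0.10² + 0.02² + 0.09² + 0.02² + 0.02² = 0.0004 + 0.0841 + 0.1936 + 0.0100 + 0.0004 + 0.0081 + 0.0004 + 0.0004 = 0.2974
B_2 = 1 / 0.2974 = 3.3625
Σp_1ᵢ² = 0.17² + 0.02² + 0.02² + 0.18² + 0.04² + 0.19² + 0.12² + 0.26² = 0.0289 + 0.0004 + 0.0004 + 0.0324 + 0.0016 + 0.0361 + 0.0144 + 0.0676 = 0.1818
B_1 = 1 / 0.1818 = 5.5006
Highest B → broadest niche (most generalist): species 1 (B = 5.50).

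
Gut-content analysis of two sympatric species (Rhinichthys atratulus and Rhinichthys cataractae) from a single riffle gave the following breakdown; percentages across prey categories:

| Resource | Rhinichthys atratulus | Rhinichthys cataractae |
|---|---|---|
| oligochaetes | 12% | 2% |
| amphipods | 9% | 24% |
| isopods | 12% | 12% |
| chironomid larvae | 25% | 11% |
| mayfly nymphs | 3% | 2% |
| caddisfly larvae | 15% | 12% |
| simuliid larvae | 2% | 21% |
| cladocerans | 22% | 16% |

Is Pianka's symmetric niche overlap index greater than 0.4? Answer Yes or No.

Yes

Convert percentages to proportions (divide by 100).
Σ p₁ᵢp₂ᵢ = 0.0024 + 0.0216 + 0.0144 + 0.0275 + 0.0006 + 0.0180 + 0.0042 + 0.0352 = 0.1239
Σp_1ᵢ² = 0.12² + 0.09² + 0.12² + 0.25² + 0.03² + 0.15² + 0.02² + 0.22² = 0.0144 + 0.0081 + 0.0144 + 0.0625 + 0.0009 + 0.0225 + 0.0004 + 0.0484 = 0.1716
Σp_2ᵢ² = 0.02² + 0.24² + 0.12² + 0.11² + 0.02² + 0.12² + 0.21² + 0.16² = 0.0004 + 0.0576 + 0.0144 + 0.0121 + 0.0004 + 0.0144 + 0.0441 + 0.0256 = 0.1690
O = 0.1239 / √(0.1716 × 0.1690) = 0.1239 / 0.17030 = 0.7275
O = 0.7275 > 0.4 → Yes.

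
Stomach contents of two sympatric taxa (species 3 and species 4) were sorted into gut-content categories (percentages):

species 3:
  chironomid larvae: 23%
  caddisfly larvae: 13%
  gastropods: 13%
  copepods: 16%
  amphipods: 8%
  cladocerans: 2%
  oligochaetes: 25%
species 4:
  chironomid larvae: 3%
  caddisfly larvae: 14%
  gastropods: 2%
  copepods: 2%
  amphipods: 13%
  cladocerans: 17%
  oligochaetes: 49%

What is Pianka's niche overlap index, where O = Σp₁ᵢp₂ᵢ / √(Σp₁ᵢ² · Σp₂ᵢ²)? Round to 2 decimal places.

Convert percentages to proportions (divide by 100).
Σ p₁ᵢp₂ᵢ = 0.0069 + 0.0182 + 0.0026 + 0.0032 + 0.0104 + 0.0034 + 0.1225 = 0.1672
Σp_1ᵢ² = 0.23² + 0.13² + 0.13² + 0.16² + 0.08² + 0.02² + 0.25² = 0.0529 + 0.0169 + 0.0169 + 0.0256 + 0.0064 + 0.0004 + 0.0625 = 0.1816
Σp_2ᵢ² = 0.03² + 0.14² + 0.02² + 0.02² + 0.13² + 0.17² + 0.49² = 0.0009 + 0.0196 + 0.0004 + 0.0004 + 0.0169 + 0.0289 + 0.2401 = 0.3072
O = 0.1672 / √(0.1816 × 0.3072) = 0.1672 / 0.23619 = 0.7079

0.71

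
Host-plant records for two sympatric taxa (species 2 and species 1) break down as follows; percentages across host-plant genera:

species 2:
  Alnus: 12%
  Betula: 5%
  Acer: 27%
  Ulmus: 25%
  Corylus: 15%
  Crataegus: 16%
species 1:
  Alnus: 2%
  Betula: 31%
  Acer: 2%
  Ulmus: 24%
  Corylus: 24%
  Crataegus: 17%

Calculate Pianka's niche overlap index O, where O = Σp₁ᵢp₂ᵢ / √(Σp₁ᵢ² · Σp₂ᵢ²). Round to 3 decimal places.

Convert percentages to proportions (divide by 100).
Σ p₁ᵢp₂ᵢ = 0.0024 + 0.0155 + 0.0054 + 0.0600 + 0.0360 + 0.0272 = 0.1465
Σp_1ᵢ² = 0.12² + 0.05² + 0.27² + 0.25² + 0.15² + 0.16² = 0.0144 + 0.0025 + 0.0729 + 0.0625 + 0.0225 + 0.0256 = 0.2004
Σp_2ᵢ² = 0.02² + 0.31² + 0.02² + 0.24² + 0.24² + 0.17² = 0.0004 + 0.0961 + 0.0004 + 0.0576 + 0.0576 + 0.0289 = 0.2410
O = 0.1465 / √(0.2004 × 0.2410) = 0.1465 / 0.219764 = 0.66662

0.667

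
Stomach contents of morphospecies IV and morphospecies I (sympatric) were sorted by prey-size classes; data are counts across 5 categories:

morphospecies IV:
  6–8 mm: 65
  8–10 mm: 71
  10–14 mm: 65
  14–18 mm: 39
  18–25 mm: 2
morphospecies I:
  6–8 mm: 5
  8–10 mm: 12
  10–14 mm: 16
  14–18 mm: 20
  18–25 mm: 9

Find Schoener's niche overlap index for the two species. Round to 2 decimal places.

0.70

Proportions for morphospecies IV (n=242): 65/242=0.2686, 71/242=0.2934, 65/242=0.2686, 39/242=0.1612, 2/242=0.0083
Proportions for morphospecies I (n=62): 5/62=0.0806, 12/62=0.1935, 16/62=0.2581, 20/62=0.3226, 9/62=0.1452
Σ|p₁ᵢ − p₂ᵢ| = 0.1880 + 0.0999 + 0.0105 + 0.1614 + 0.1369 = 0.5967
D = 1 − ½ × 0.5967 = 1 − 0.29835 = 0.70165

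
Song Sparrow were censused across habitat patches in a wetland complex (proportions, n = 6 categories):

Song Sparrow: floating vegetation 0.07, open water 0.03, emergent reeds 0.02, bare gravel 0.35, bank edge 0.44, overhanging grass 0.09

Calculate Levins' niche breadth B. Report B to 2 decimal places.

Σpᵢ² = 0.07² + 0.03² + 0.02² + 0.35² + 0.44² + 0.09² = 0.0049 + 0.0009 + 0.0004 + 0.1225 + 0.1936 + 0.0081 = 0.3304
B = 1 / 0.3304 = 3.0266

3.03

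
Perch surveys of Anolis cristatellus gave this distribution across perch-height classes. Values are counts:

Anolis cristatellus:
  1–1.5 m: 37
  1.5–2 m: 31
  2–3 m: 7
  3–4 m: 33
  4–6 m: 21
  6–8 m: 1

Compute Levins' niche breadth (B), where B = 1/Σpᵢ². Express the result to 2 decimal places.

4.32

Proportions for Anolis cristatellus (n=130): 37/130=0.2846, 31/130=0.2385, 7/130=0.0538, 33/130=0.2538, 21/130=0.1615, 1/130=0.0077
Σpᵢ² = 0.2846² + 0.2385² + 0.0538² + 0.2538² + 0.1615² + 0.0077² = 0.080997 + 0.056882 + 0.002894 + 0.064414 + 0.026082 + 0.000059 = 0.231328
B = 1 / 0.231328 = 4.3229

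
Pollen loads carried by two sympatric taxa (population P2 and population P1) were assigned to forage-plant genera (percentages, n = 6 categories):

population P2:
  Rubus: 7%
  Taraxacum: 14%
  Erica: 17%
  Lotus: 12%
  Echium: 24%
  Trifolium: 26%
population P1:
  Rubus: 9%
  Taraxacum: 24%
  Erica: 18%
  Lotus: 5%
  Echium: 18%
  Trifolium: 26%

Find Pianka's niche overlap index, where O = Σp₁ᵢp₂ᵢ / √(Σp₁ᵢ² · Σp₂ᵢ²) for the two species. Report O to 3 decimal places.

Convert percentages to proportions (divide by 100).
Σ p₁ᵢp₂ᵢ = 0.0063 + 0.0336 + 0.0306 + 0.0060 + 0.0432 + 0.0676 = 0.1873
Σp_1ᵢ² = 0.07² + 0.14² + 0.17² + 0.12² + 0.24² + 0.26² = 0.0049 + 0.0196 + 0.0289 + 0.0144 + 0.0576 + 0.0676 = 0.1930
Σp_2ᵢ² = 0.09² + 0.24² + 0.18² + 0.05² + 0.18² + 0.26² = 0.0081 + 0.0576 + 0.0324 + 0.0025 + 0.0324 + 0.0676 = 0.2006
O = 0.1873 / √(0.1930 × 0.2006) = 0.1873 / 0.196763 = 0.95191

0.952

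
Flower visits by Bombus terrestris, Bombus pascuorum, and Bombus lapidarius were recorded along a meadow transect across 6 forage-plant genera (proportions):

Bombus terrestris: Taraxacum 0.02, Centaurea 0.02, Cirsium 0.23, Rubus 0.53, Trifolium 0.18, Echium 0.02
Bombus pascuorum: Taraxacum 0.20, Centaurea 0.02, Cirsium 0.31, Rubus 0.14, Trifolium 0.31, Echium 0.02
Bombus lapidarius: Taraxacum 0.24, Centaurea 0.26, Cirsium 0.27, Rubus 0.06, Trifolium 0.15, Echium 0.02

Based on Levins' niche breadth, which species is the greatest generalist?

Bombus lapidarius

Σp_terrᵢ² = 0.02² + 0.02² + 0.23² + 0.53² + 0.18² + 0.02² = 0.0004 + 0.0004 + 0.0529 + 0.2809 + 0.0324 + 0.0004 = 0.3674
B_terr = 1 / 0.3674 = 2.7218
Σp_pascᵢ² = 0.20² + 0.02² + 0.31² + 0.14² + 0.31² + 0.02² = 0.0400 + 0.0004 + 0.0961 + 0.0196 + 0.0961 + 0.0004 = 0.2526
B_pasc = 1 / 0.2526 = 3.9588
Σp_lapiᵢ² = 0.24² + 0.26² + 0.27² + 0.06² + 0.15² + 0.02² = 0.0576 + 0.0676 + 0.0729 + 0.0036 + 0.0225 + 0.0004 = 0.2246
B_lapi = 1 / 0.2246 = 4.4524
Highest B → broadest niche (most generalist): Bombus lapidarius (B = 4.45).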